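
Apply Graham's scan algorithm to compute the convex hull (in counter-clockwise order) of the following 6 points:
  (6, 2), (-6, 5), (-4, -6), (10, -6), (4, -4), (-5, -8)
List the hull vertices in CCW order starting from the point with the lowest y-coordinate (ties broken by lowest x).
Hull (CCW) = [(-5, -8), (10, -6), (6, 2), (-6, 5)]

Graham scan procedure:
  1. Find the pivot p₀ = point with lowest y (tie → lowest x): (-5, -8).
  2. Sort the remaining points by polar angle around p₀.
  3. Walk through sorted points, maintaining a stack; pop the top while the last three entries make a non-left turn (cross product ≤ 0).
  4. Final stack is the convex hull in CCW order: (-5, -8), (10, -6), (6, 2), (-6, 5).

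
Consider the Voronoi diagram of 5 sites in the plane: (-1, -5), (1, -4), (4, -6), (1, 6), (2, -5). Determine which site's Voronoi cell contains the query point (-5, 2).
Nearest site = (1, 6)

The Voronoi cell of site s contains exactly those query points closer to s than to any other site. Compute squared distances from q = (-5, 2) to each site:
  (1 − -5)² + (6 − 2)² = 52
  (-1 − -5)² + (-5 − 2)² = 65
  (1 − -5)² + (-4 − 2)² = 72
  (2 − -5)² + (-5 − 2)² = 98
  (4 − -5)² + (-6 − 2)² = 145
Minimum is attained by (1, 6), so q lies in its Voronoi cell.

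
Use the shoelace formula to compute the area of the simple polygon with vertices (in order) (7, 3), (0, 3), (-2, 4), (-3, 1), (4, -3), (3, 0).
Area = 30

Shoelace formula: Area = (1/2) |Σ_i (x_i · y_{i+1} − x_{i+1} · y_i)| (indices mod n). Compute each cross term:
  (7)(3) − (0)(3) = 21
  (0)(4) − (-2)(3) = 6
  (-2)(1) − (-3)(4) = 10
  (-3)(-3) − (4)(1) = 5
  (4)(0) − (3)(-3) = 9
  (3)(3) − (7)(0) = 9
Sum = 60, so (signed) Area = 60/2 = 30, |Area| = 30.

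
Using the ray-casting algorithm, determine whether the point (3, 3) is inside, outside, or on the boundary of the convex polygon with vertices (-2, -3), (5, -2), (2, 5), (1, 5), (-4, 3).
The point (3, 3) lies strictly outside the polygon

Cast a horizontal ray to the right from the query point and count how many polygon edges it crosses (each edge strictly once or zero times, handled with the usual half-open convention). 
Parity of crossings → even ⇒ outside.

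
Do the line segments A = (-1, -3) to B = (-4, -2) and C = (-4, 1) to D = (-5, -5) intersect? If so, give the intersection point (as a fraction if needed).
No (intersection of containing lines falls outside at least one segment)

Parametrize and solve: t = 22/19, s = 9/19. At least one of these is outside [0, 1], so the segments do not intersect.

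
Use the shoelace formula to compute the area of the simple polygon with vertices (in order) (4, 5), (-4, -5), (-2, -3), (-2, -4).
Area = 5

Shoelace formula: Area = (1/2) |Σ_i (x_i · y_{i+1} − x_{i+1} · y_i)| (indices mod n). Compute each cross term:
  (4)(-5) − (-4)(5) = 0
  (-4)(-3) − (-2)(-5) = 2
  (-2)(-4) − (-2)(-3) = 2
  (-2)(5) − (4)(-4) = 6
Sum = 10, so (signed) Area = 10/2 = 5, |Area| = 5.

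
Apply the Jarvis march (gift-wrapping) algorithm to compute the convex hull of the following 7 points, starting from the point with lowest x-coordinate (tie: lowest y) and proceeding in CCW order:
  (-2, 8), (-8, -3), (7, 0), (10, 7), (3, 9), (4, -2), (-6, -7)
Hull (CCW) = [(-8, -3), (-6, -7), (4, -2), (7, 0), (10, 7), (3, 9), (-2, 8)]

Jarvis march: at each step, from the current hull vertex p, select the next vertex q as the point such that every other point lies strictly to the left of (or on) the directed line p → q. (Equivalently: for every other point r, the cross product (q − p) × (r − p) ≥ 0.)
Starting point (lowest x, tie lowest y): (-8, -3). Wrap until returning to start. Resulting hull: (-8, -3), (-6, -7), (4, -2), (7, 0), (10, 7), (3, 9), (-2, 8).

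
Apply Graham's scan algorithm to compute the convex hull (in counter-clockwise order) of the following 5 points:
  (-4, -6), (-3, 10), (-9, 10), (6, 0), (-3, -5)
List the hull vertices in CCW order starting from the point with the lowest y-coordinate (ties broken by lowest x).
Hull (CCW) = [(-4, -6), (6, 0), (-3, 10), (-9, 10)]

Graham scan procedure:
  1. Find the pivot p₀ = point with lowest y (tie → lowest x): (-4, -6).
  2. Sort the remaining points by polar angle around p₀.
  3. Walk through sorted points, maintaining a stack; pop the top while the last three entries make a non-left turn (cross product ≤ 0).
  4. Final stack is the convex hull in CCW order: (-4, -6), (6, 0), (-3, 10), (-9, 10).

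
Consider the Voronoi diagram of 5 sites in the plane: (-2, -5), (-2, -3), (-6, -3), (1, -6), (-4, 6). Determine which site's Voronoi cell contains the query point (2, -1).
Nearest site = (-2, -3)

The Voronoi cell of site s contains exactly those query points closer to s than to any other site. Compute squared distances from q = (2, -1) to each site:
  (-2 − 2)² + (-3 − -1)² = 20
  (1 − 2)² + (-6 − -1)² = 26
  (-2 − 2)² + (-5 − -1)² = 32
  (-6 − 2)² + (-3 − -1)² = 68
  (-4 − 2)² + (6 − -1)² = 85
Minimum is attained by (-2, -3), so q lies in its Voronoi cell.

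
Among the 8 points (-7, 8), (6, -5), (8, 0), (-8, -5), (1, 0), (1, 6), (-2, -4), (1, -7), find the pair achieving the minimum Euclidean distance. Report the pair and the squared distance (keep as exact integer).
Pair = ((-2, -4), (1, -7)); squared distance = 18

Compute all C(8, 2) = 28 pairwise squared distances (x_i − x_j)² + (y_i − y_j)². The minimum is 18, attained by the pair ((-2, -4), (1, -7)).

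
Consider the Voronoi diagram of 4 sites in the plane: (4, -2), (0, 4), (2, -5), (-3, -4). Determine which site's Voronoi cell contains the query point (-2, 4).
Nearest site = (0, 4)

The Voronoi cell of site s contains exactly those query points closer to s than to any other site. Compute squared distances from q = (-2, 4) to each site:
  (0 − -2)² + (4 − 4)² = 4
  (-3 − -2)² + (-4 − 4)² = 65
  (4 − -2)² + (-2 − 4)² = 72
  (2 − -2)² + (-5 − 4)² = 97
Minimum is attained by (0, 4), so q lies in its Voronoi cell.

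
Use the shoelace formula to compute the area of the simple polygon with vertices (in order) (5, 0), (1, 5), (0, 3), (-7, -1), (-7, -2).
Area = 33

Shoelace formula: Area = (1/2) |Σ_i (x_i · y_{i+1} − x_{i+1} · y_i)| (indices mod n). Compute each cross term:
  (5)(5) − (1)(0) = 25
  (1)(3) − (0)(5) = 3
  (0)(-1) − (-7)(3) = 21
  (-7)(-2) − (-7)(-1) = 7
  (-7)(0) − (5)(-2) = 10
Sum = 66, so (signed) Area = 66/2 = 33, |Area| = 33.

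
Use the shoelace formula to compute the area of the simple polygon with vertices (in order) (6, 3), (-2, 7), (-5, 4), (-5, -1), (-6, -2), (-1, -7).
Area = 183/2

Shoelace formula: Area = (1/2) |Σ_i (x_i · y_{i+1} − x_{i+1} · y_i)| (indices mod n). Compute each cross term:
  (6)(7) − (-2)(3) = 48
  (-2)(4) − (-5)(7) = 27
  (-5)(-1) − (-5)(4) = 25
  (-5)(-2) − (-6)(-1) = 4
  (-6)(-7) − (-1)(-2) = 40
  (-1)(3) − (6)(-7) = 39
Sum = 183, so (signed) Area = 183/2 = 183/2, |Area| = 183/2.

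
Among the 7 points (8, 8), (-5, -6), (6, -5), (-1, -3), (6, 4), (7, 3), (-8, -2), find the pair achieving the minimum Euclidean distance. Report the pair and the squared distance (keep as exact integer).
Pair = ((6, 4), (7, 3)); squared distance = 2

Compute all C(7, 2) = 21 pairwise squared distances (x_i − x_j)² + (y_i − y_j)². The minimum is 2, attained by the pair ((6, 4), (7, 3)).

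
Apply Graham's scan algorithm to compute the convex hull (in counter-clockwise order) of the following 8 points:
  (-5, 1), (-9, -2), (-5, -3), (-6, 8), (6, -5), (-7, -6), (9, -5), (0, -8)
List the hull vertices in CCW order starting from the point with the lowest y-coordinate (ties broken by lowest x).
Hull (CCW) = [(0, -8), (9, -5), (-6, 8), (-9, -2), (-7, -6)]

Graham scan procedure:
  1. Find the pivot p₀ = point with lowest y (tie → lowest x): (0, -8).
  2. Sort the remaining points by polar angle around p₀.
  3. Walk through sorted points, maintaining a stack; pop the top while the last three entries make a non-left turn (cross product ≤ 0).
  4. Final stack is the convex hull in CCW order: (0, -8), (9, -5), (-6, 8), (-9, -2), (-7, -6).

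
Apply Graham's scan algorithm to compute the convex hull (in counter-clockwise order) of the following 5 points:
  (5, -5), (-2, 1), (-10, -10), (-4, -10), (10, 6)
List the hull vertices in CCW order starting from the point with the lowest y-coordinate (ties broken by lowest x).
Hull (CCW) = [(-10, -10), (-4, -10), (5, -5), (10, 6), (-2, 1)]

Graham scan procedure:
  1. Find the pivot p₀ = point with lowest y (tie → lowest x): (-10, -10).
  2. Sort the remaining points by polar angle around p₀.
  3. Walk through sorted points, maintaining a stack; pop the top while the last three entries make a non-left turn (cross product ≤ 0).
  4. Final stack is the convex hull in CCW order: (-10, -10), (-4, -10), (5, -5), (10, 6), (-2, 1).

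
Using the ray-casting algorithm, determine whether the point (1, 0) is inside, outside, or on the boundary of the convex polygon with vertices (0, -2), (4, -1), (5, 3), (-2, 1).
The point (1, 0) lies strictly inside the polygon

Cast a horizontal ray to the right from the query point and count how many polygon edges it crosses (each edge strictly once or zero times, handled with the usual half-open convention). 
Parity of crossings → odd ⇒ inside.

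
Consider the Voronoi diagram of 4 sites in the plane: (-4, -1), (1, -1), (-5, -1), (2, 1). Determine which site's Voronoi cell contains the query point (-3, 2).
Nearest site = (-4, -1)

The Voronoi cell of site s contains exactly those query points closer to s than to any other site. Compute squared distances from q = (-3, 2) to each site:
  (-4 − -3)² + (-1 − 2)² = 10
  (-5 − -3)² + (-1 − 2)² = 13
  (1 − -3)² + (-1 − 2)² = 25
  (2 − -3)² + (1 − 2)² = 26
Minimum is attained by (-4, -1), so q lies in its Voronoi cell.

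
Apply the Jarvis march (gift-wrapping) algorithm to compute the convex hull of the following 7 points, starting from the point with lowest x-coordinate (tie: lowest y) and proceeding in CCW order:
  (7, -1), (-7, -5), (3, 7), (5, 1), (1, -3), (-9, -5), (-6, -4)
Hull (CCW) = [(-9, -5), (-7, -5), (1, -3), (7, -1), (3, 7)]

Jarvis march: at each step, from the current hull vertex p, select the next vertex q as the point such that every other point lies strictly to the left of (or on) the directed line p → q. (Equivalently: for every other point r, the cross product (q − p) × (r − p) ≥ 0.)
Starting point (lowest x, tie lowest y): (-9, -5). Wrap until returning to start. Resulting hull: (-9, -5), (-7, -5), (1, -3), (7, -1), (3, 7).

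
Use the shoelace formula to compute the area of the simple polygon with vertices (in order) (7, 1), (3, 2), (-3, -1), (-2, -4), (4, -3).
Area = 71/2

Shoelace formula: Area = (1/2) |Σ_i (x_i · y_{i+1} − x_{i+1} · y_i)| (indices mod n). Compute each cross term:
  (7)(2) − (3)(1) = 11
  (3)(-1) − (-3)(2) = 3
  (-3)(-4) − (-2)(-1) = 10
  (-2)(-3) − (4)(-4) = 22
  (4)(1) − (7)(-3) = 25
Sum = 71, so (signed) Area = 71/2 = 71/2, |Area| = 71/2.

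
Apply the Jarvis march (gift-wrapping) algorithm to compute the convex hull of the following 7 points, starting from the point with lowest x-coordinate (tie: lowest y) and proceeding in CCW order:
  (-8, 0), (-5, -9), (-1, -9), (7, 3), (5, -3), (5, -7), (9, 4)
Hull (CCW) = [(-8, 0), (-5, -9), (-1, -9), (5, -7), (9, 4)]

Jarvis march: at each step, from the current hull vertex p, select the next vertex q as the point such that every other point lies strictly to the left of (or on) the directed line p → q. (Equivalently: for every other point r, the cross product (q − p) × (r − p) ≥ 0.)
Starting point (lowest x, tie lowest y): (-8, 0). Wrap until returning to start. Resulting hull: (-8, 0), (-5, -9), (-1, -9), (5, -7), (9, 4).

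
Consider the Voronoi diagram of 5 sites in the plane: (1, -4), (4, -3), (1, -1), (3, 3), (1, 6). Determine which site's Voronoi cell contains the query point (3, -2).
Nearest site = (4, -3)

The Voronoi cell of site s contains exactly those query points closer to s than to any other site. Compute squared distances from q = (3, -2) to each site:
  (4 − 3)² + (-3 − -2)² = 2
  (1 − 3)² + (-1 − -2)² = 5
  (1 − 3)² + (-4 − -2)² = 8
  (3 − 3)² + (3 − -2)² = 25
  (1 − 3)² + (6 − -2)² = 68
Minimum is attained by (4, -3), so q lies in its Voronoi cell.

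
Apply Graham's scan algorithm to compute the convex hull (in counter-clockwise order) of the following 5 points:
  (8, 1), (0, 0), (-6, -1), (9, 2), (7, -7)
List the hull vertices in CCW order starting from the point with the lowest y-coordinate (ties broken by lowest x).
Hull (CCW) = [(7, -7), (9, 2), (-6, -1)]

Graham scan procedure:
  1. Find the pivot p₀ = point with lowest y (tie → lowest x): (7, -7).
  2. Sort the remaining points by polar angle around p₀.
  3. Walk through sorted points, maintaining a stack; pop the top while the last three entries make a non-left turn (cross product ≤ 0).
  4. Final stack is the convex hull in CCW order: (7, -7), (9, 2), (-6, -1).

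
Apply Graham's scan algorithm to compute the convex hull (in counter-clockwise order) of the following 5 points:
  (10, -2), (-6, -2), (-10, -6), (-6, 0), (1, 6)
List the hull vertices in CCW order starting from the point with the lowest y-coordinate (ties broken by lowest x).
Hull (CCW) = [(-10, -6), (10, -2), (1, 6), (-6, 0)]

Graham scan procedure:
  1. Find the pivot p₀ = point with lowest y (tie → lowest x): (-10, -6).
  2. Sort the remaining points by polar angle around p₀.
  3. Walk through sorted points, maintaining a stack; pop the top while the last three entries make a non-left turn (cross product ≤ 0).
  4. Final stack is the convex hull in CCW order: (-10, -6), (10, -2), (1, 6), (-6, 0).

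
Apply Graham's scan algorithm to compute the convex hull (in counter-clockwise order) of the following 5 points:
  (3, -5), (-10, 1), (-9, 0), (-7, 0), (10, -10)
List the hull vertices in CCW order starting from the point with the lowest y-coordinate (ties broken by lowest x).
Hull (CCW) = [(10, -10), (3, -5), (-7, 0), (-10, 1), (-9, 0)]

Graham scan procedure:
  1. Find the pivot p₀ = point with lowest y (tie → lowest x): (10, -10).
  2. Sort the remaining points by polar angle around p₀.
  3. Walk through sorted points, maintaining a stack; pop the top while the last three entries make a non-left turn (cross product ≤ 0).
  4. Final stack is the convex hull in CCW order: (10, -10), (3, -5), (-7, 0), (-10, 1), (-9, 0).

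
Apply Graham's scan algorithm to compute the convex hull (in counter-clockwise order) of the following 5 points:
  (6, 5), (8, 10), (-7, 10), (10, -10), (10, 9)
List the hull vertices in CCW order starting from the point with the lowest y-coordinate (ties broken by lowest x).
Hull (CCW) = [(10, -10), (10, 9), (8, 10), (-7, 10)]

Graham scan procedure:
  1. Find the pivot p₀ = point with lowest y (tie → lowest x): (10, -10).
  2. Sort the remaining points by polar angle around p₀.
  3. Walk through sorted points, maintaining a stack; pop the top while the last three entries make a non-left turn (cross product ≤ 0).
  4. Final stack is the convex hull in CCW order: (10, -10), (10, 9), (8, 10), (-7, 10).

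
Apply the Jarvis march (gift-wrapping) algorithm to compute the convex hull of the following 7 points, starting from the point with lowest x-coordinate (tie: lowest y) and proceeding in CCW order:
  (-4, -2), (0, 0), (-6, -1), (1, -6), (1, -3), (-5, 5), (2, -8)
Hull (CCW) = [(-6, -1), (2, -8), (1, -3), (0, 0), (-5, 5)]

Jarvis march: at each step, from the current hull vertex p, select the next vertex q as the point such that every other point lies strictly to the left of (or on) the directed line p → q. (Equivalently: for every other point r, the cross product (q − p) × (r − p) ≥ 0.)
Starting point (lowest x, tie lowest y): (-6, -1). Wrap until returning to start. Resulting hull: (-6, -1), (2, -8), (1, -3), (0, 0), (-5, 5).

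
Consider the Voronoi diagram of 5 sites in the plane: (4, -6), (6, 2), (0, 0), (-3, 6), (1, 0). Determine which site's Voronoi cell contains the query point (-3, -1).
Nearest site = (0, 0)

The Voronoi cell of site s contains exactly those query points closer to s than to any other site. Compute squared distances from q = (-3, -1) to each site:
  (0 − -3)² + (0 − -1)² = 10
  (1 − -3)² + (0 − -1)² = 17
  (-3 − -3)² + (6 − -1)² = 49
  (4 − -3)² + (-6 − -1)² = 74
  (6 − -3)² + (2 − -1)² = 90
Minimum is attained by (0, 0), so q lies in its Voronoi cell.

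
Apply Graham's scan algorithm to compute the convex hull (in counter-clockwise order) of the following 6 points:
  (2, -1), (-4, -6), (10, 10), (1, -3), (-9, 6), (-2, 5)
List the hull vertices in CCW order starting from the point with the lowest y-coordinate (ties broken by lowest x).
Hull (CCW) = [(-4, -6), (1, -3), (10, 10), (-9, 6)]

Graham scan procedure:
  1. Find the pivot p₀ = point with lowest y (tie → lowest x): (-4, -6).
  2. Sort the remaining points by polar angle around p₀.
  3. Walk through sorted points, maintaining a stack; pop the top while the last three entries make a non-left turn (cross product ≤ 0).
  4. Final stack is the convex hull in CCW order: (-4, -6), (1, -3), (10, 10), (-9, 6).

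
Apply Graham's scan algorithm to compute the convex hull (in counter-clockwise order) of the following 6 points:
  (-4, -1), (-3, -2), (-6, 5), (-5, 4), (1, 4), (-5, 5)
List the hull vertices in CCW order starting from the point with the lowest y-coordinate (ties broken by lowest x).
Hull (CCW) = [(-3, -2), (1, 4), (-5, 5), (-6, 5), (-4, -1)]

Graham scan procedure:
  1. Find the pivot p₀ = point with lowest y (tie → lowest x): (-3, -2).
  2. Sort the remaining points by polar angle around p₀.
  3. Walk through sorted points, maintaining a stack; pop the top while the last three entries make a non-left turn (cross product ≤ 0).
  4. Final stack is the convex hull in CCW order: (-3, -2), (1, 4), (-5, 5), (-6, 5), (-4, -1).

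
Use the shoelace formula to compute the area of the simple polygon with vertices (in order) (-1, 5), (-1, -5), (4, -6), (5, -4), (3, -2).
Area = 65/2

Shoelace formula: Area = (1/2) |Σ_i (x_i · y_{i+1} − x_{i+1} · y_i)| (indices mod n). Compute each cross term:
  (-1)(-5) − (-1)(5) = 10
  (-1)(-6) − (4)(-5) = 26
  (4)(-4) − (5)(-6) = 14
  (5)(-2) − (3)(-4) = 2
  (3)(5) − (-1)(-2) = 13
Sum = 65, so (signed) Area = 65/2 = 65/2, |Area| = 65/2.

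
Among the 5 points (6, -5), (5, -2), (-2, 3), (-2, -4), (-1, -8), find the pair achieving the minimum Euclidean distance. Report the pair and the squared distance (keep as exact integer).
Pair = ((6, -5), (5, -2)); squared distance = 10

Compute all C(5, 2) = 10 pairwise squared distances (x_i − x_j)² + (y_i − y_j)². The minimum is 10, attained by the pair ((6, -5), (5, -2)).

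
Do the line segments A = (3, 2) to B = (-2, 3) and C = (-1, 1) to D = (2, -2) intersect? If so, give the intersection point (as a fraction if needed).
No (intersection of containing lines falls outside at least one segment)

Parametrize and solve: t = 5/4, s = -3/4. At least one of these is outside [0, 1], so the segments do not intersect.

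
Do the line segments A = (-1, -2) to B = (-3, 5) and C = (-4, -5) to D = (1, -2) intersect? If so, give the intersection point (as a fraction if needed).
No (intersection of containing lines falls outside at least one segment)

Parametrize and solve: t = -6/41, s = 27/41. At least one of these is outside [0, 1], so the segments do not intersect.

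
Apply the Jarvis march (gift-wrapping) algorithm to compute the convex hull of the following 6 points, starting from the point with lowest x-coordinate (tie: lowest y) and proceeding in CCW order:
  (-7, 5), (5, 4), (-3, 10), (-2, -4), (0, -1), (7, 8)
Hull (CCW) = [(-7, 5), (-2, -4), (5, 4), (7, 8), (-3, 10)]

Jarvis march: at each step, from the current hull vertex p, select the next vertex q as the point such that every other point lies strictly to the left of (or on) the directed line p → q. (Equivalently: for every other point r, the cross product (q − p) × (r − p) ≥ 0.)
Starting point (lowest x, tie lowest y): (-7, 5). Wrap until returning to start. Resulting hull: (-7, 5), (-2, -4), (5, 4), (7, 8), (-3, 10).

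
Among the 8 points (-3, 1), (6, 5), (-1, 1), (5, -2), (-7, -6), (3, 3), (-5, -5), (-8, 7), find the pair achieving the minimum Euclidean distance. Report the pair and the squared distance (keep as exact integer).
Pair = ((-3, 1), (-1, 1)); squared distance = 4

Compute all C(8, 2) = 28 pairwise squared distances (x_i − x_j)² + (y_i − y_j)². The minimum is 4, attained by the pair ((-3, 1), (-1, 1)).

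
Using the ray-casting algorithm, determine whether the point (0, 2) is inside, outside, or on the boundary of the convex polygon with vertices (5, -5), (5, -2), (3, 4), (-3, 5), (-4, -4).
The point (0, 2) lies strictly inside the polygon

Cast a horizontal ray to the right from the query point and count how many polygon edges it crosses (each edge strictly once or zero times, handled with the usual half-open convention). 
Parity of crossings → odd ⇒ inside.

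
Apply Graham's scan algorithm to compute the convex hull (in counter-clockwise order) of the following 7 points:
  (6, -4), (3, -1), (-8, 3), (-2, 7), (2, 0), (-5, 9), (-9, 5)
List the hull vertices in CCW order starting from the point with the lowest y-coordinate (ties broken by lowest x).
Hull (CCW) = [(6, -4), (-2, 7), (-5, 9), (-9, 5), (-8, 3)]

Graham scan procedure:
  1. Find the pivot p₀ = point with lowest y (tie → lowest x): (6, -4).
  2. Sort the remaining points by polar angle around p₀.
  3. Walk through sorted points, maintaining a stack; pop the top while the last three entries make a non-left turn (cross product ≤ 0).
  4. Final stack is the convex hull in CCW order: (6, -4), (-2, 7), (-5, 9), (-9, 5), (-8, 3).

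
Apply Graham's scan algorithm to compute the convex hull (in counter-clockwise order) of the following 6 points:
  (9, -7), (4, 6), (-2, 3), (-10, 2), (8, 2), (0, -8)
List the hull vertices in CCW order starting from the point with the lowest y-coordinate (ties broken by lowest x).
Hull (CCW) = [(0, -8), (9, -7), (8, 2), (4, 6), (-10, 2)]

Graham scan procedure:
  1. Find the pivot p₀ = point with lowest y (tie → lowest x): (0, -8).
  2. Sort the remaining points by polar angle around p₀.
  3. Walk through sorted points, maintaining a stack; pop the top while the last three entries make a non-left turn (cross product ≤ 0).
  4. Final stack is the convex hull in CCW order: (0, -8), (9, -7), (8, 2), (4, 6), (-10, 2).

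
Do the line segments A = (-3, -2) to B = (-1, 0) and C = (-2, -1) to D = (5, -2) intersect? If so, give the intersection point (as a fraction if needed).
Yes; intersection at (-2, -1) (t = 1/2 on AB, s = 0 on CD)

Parametrize AB as A + t(B − A) = (-3 + 2 t, -2 + 2 t) and CD as C + s(D − C) = (-2 + 7 s, -1 + -1 s). Solve the linear system for (t, s). Determinant = 16 ≠ 0, so a unique intersection of the containing lines exists. Solution: t = 1/2, s = 0 — both in [0, 1], so the segments cross. Intersection point: (-2, -1).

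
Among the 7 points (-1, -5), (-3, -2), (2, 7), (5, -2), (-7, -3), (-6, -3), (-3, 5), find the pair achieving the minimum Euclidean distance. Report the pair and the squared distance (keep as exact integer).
Pair = ((-7, -3), (-6, -3)); squared distance = 1

Compute all C(7, 2) = 21 pairwise squared distances (x_i − x_j)² + (y_i − y_j)². The minimum is 1, attained by the pair ((-7, -3), (-6, -3)).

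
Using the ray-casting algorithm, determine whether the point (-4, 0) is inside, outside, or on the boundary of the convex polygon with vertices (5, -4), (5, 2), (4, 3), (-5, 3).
The point (-4, 0) lies strictly outside the polygon

Cast a horizontal ray to the right from the query point and count how many polygon edges it crosses (each edge strictly once or zero times, handled with the usual half-open convention). 
Parity of crossings → even ⇒ outside.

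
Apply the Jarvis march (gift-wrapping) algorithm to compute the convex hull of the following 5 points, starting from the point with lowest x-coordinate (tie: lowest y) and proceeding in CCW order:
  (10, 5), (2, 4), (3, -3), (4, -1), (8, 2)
Hull (CCW) = [(2, 4), (3, -3), (8, 2), (10, 5)]

Jarvis march: at each step, from the current hull vertex p, select the next vertex q as the point such that every other point lies strictly to the left of (or on) the directed line p → q. (Equivalently: for every other point r, the cross product (q − p) × (r − p) ≥ 0.)
Starting point (lowest x, tie lowest y): (2, 4). Wrap until returning to start. Resulting hull: (2, 4), (3, -3), (8, 2), (10, 5).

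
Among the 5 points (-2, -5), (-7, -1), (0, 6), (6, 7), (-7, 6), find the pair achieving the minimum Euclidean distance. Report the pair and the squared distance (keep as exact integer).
Pair = ((0, 6), (6, 7)); squared distance = 37

Compute all C(5, 2) = 10 pairwise squared distances (x_i − x_j)² + (y_i − y_j)². The minimum is 37, attained by the pair ((0, 6), (6, 7)).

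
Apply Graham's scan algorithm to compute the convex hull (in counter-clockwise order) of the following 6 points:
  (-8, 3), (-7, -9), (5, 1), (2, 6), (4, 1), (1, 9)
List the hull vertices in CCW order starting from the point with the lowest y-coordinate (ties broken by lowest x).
Hull (CCW) = [(-7, -9), (5, 1), (1, 9), (-8, 3)]

Graham scan procedure:
  1. Find the pivot p₀ = point with lowest y (tie → lowest x): (-7, -9).
  2. Sort the remaining points by polar angle around p₀.
  3. Walk through sorted points, maintaining a stack; pop the top while the last three entries make a non-left turn (cross product ≤ 0).
  4. Final stack is the convex hull in CCW order: (-7, -9), (5, 1), (1, 9), (-8, 3).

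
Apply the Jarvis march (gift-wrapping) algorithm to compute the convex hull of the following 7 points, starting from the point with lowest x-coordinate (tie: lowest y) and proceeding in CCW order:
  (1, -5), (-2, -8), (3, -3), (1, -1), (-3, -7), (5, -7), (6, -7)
Hull (CCW) = [(-3, -7), (-2, -8), (6, -7), (3, -3), (1, -1)]

Jarvis march: at each step, from the current hull vertex p, select the next vertex q as the point such that every other point lies strictly to the left of (or on) the directed line p → q. (Equivalently: for every other point r, the cross product (q − p) × (r − p) ≥ 0.)
Starting point (lowest x, tie lowest y): (-3, -7). Wrap until returning to start. Resulting hull: (-3, -7), (-2, -8), (6, -7), (3, -3), (1, -1).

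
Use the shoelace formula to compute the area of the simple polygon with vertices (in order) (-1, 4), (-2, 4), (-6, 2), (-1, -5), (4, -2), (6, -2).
Area = 52

Shoelace formula: Area = (1/2) |Σ_i (x_i · y_{i+1} − x_{i+1} · y_i)| (indices mod n). Compute each cross term:
  (-1)(4) − (-2)(4) = 4
  (-2)(2) − (-6)(4) = 20
  (-6)(-5) − (-1)(2) = 32
  (-1)(-2) − (4)(-5) = 22
  (4)(-2) − (6)(-2) = 4
  (6)(4) − (-1)(-2) = 22
Sum = 104, so (signed) Area = 104/2 = 52, |Area| = 52.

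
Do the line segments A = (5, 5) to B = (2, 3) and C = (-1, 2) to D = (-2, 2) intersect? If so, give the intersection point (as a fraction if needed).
No (intersection of containing lines falls outside at least one segment)

Parametrize and solve: t = 3/2, s = -3/2. At least one of these is outside [0, 1], so the segments do not intersect.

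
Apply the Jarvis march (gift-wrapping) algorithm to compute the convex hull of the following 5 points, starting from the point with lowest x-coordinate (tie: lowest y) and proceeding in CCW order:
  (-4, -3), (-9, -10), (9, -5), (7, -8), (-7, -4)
Hull (CCW) = [(-9, -10), (7, -8), (9, -5), (-4, -3), (-7, -4)]

Jarvis march: at each step, from the current hull vertex p, select the next vertex q as the point such that every other point lies strictly to the left of (or on) the directed line p → q. (Equivalently: for every other point r, the cross product (q − p) × (r − p) ≥ 0.)
Starting point (lowest x, tie lowest y): (-9, -10). Wrap until returning to start. Resulting hull: (-9, -10), (7, -8), (9, -5), (-4, -3), (-7, -4).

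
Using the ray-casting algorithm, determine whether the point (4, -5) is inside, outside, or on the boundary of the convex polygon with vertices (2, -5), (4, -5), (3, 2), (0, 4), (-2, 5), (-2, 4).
The point (4, -5) lies on the polygon boundary

Boundary check: the query satisfies the collinearity and bounding-box conditions for some polygon edge, so it lies exactly on the boundary.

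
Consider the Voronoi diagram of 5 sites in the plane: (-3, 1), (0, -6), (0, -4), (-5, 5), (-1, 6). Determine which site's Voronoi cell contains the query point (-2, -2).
Nearest site = (0, -4)

The Voronoi cell of site s contains exactly those query points closer to s than to any other site. Compute squared distances from q = (-2, -2) to each site:
  (0 − -2)² + (-4 − -2)² = 8
  (-3 − -2)² + (1 − -2)² = 10
  (0 − -2)² + (-6 − -2)² = 20
  (-5 − -2)² + (5 − -2)² = 58
  (-1 − -2)² + (6 − -2)² = 65
Minimum is attained by (0, -4), so q lies in its Voronoi cell.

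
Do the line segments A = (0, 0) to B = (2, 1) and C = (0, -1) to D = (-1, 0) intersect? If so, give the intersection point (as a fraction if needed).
No (intersection of containing lines falls outside at least one segment)

Parametrize and solve: t = -1/3, s = 2/3. At least one of these is outside [0, 1], so the segments do not intersect.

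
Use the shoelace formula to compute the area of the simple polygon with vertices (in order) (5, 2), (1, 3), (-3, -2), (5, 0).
Area = 20

Shoelace formula: Area = (1/2) |Σ_i (x_i · y_{i+1} − x_{i+1} · y_i)| (indices mod n). Compute each cross term:
  (5)(3) − (1)(2) = 13
  (1)(-2) − (-3)(3) = 7
  (-3)(0) − (5)(-2) = 10
  (5)(2) − (5)(0) = 10
Sum = 40, so (signed) Area = 40/2 = 20, |Area| = 20.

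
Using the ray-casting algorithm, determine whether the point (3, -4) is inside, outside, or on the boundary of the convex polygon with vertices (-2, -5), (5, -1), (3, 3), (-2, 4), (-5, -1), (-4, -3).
The point (3, -4) lies strictly outside the polygon

Cast a horizontal ray to the right from the query point and count how many polygon edges it crosses (each edge strictly once or zero times, handled with the usual half-open convention). 
Parity of crossings → even ⇒ outside.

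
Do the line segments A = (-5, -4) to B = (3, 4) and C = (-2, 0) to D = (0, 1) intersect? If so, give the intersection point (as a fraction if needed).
Yes; intersection at (0, 1) (t = 5/8 on AB, s = 1 on CD)

Parametrize AB as A + t(B − A) = (-5 + 8 t, -4 + 8 t) and CD as C + s(D − C) = (-2 + 2 s, 0 + 1 s). Solve the linear system for (t, s). Determinant = 8 ≠ 0, so a unique intersection of the containing lines exists. Solution: t = 5/8, s = 1 — both in [0, 1], so the segments cross. Intersection point: (0, 1).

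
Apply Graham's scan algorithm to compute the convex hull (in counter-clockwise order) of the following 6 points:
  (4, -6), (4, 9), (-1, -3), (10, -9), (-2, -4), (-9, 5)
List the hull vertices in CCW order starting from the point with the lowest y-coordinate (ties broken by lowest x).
Hull (CCW) = [(10, -9), (4, 9), (-9, 5), (-2, -4)]

Graham scan procedure:
  1. Find the pivot p₀ = point with lowest y (tie → lowest x): (10, -9).
  2. Sort the remaining points by polar angle around p₀.
  3. Walk through sorted points, maintaining a stack; pop the top while the last three entries make a non-left turn (cross product ≤ 0).
  4. Final stack is the convex hull in CCW order: (10, -9), (4, 9), (-9, 5), (-2, -4).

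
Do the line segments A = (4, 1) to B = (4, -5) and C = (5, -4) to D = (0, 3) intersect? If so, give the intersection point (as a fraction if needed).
Yes; intersection at (4, -13/5) (t = 3/5 on AB, s = 1/5 on CD)

Parametrize AB as A + t(B − A) = (4 + 0 t, 1 + -6 t) and CD as C + s(D − C) = (5 + -5 s, -4 + 7 s). Solve the linear system for (t, s). Determinant = 30 ≠ 0, so a unique intersection of the containing lines exists. Solution: t = 3/5, s = 1/5 — both in [0, 1], so the segments cross. Intersection point: (4, -13/5).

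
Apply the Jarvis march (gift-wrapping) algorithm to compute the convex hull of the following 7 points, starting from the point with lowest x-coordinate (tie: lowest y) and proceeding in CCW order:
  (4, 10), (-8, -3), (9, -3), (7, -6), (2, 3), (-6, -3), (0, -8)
Hull (CCW) = [(-8, -3), (0, -8), (7, -6), (9, -3), (4, 10)]

Jarvis march: at each step, from the current hull vertex p, select the next vertex q as the point such that every other point lies strictly to the left of (or on) the directed line p → q. (Equivalently: for every other point r, the cross product (q − p) × (r − p) ≥ 0.)
Starting point (lowest x, tie lowest y): (-8, -3). Wrap until returning to start. Resulting hull: (-8, -3), (0, -8), (7, -6), (9, -3), (4, 10).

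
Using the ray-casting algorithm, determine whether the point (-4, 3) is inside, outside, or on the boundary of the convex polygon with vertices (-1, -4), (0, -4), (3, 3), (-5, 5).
The point (-4, 3) lies strictly inside the polygon

Cast a horizontal ray to the right from the query point and count how many polygon edges it crosses (each edge strictly once or zero times, handled with the usual half-open convention). 
Parity of crossings → odd ⇒ inside.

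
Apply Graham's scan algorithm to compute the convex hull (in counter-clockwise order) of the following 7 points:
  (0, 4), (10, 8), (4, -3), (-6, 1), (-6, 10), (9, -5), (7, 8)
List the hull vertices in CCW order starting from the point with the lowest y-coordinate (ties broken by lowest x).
Hull (CCW) = [(9, -5), (10, 8), (-6, 10), (-6, 1)]

Graham scan procedure:
  1. Find the pivot p₀ = point with lowest y (tie → lowest x): (9, -5).
  2. Sort the remaining points by polar angle around p₀.
  3. Walk through sorted points, maintaining a stack; pop the top while the last three entries make a non-left turn (cross product ≤ 0).
  4. Final stack is the convex hull in CCW order: (9, -5), (10, 8), (-6, 10), (-6, 1).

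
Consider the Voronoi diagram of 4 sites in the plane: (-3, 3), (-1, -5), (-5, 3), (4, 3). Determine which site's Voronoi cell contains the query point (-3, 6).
Nearest site = (-3, 3)

The Voronoi cell of site s contains exactly those query points closer to s than to any other site. Compute squared distances from q = (-3, 6) to each site:
  (-3 − -3)² + (3 − 6)² = 9
  (-5 − -3)² + (3 − 6)² = 13
  (4 − -3)² + (3 − 6)² = 58
  (-1 − -3)² + (-5 − 6)² = 125
Minimum is attained by (-3, 3), so q lies in its Voronoi cell.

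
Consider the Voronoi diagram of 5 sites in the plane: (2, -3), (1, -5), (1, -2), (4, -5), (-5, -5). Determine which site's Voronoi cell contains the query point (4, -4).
Nearest site = (4, -5)

The Voronoi cell of site s contains exactly those query points closer to s than to any other site. Compute squared distances from q = (4, -4) to each site:
  (4 − 4)² + (-5 − -4)² = 1
  (2 − 4)² + (-3 − -4)² = 5
  (1 − 4)² + (-5 − -4)² = 10
  (1 − 4)² + (-2 − -4)² = 13
  (-5 − 4)² + (-5 − -4)² = 82
Minimum is attained by (4, -5), so q lies in its Voronoi cell.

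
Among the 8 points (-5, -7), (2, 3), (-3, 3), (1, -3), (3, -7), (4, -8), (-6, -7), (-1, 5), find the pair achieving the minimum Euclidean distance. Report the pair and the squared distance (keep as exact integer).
Pair = ((-5, -7), (-6, -7)); squared distance = 1

Compute all C(8, 2) = 28 pairwise squared distances (x_i − x_j)² + (y_i − y_j)². The minimum is 1, attained by the pair ((-5, -7), (-6, -7)).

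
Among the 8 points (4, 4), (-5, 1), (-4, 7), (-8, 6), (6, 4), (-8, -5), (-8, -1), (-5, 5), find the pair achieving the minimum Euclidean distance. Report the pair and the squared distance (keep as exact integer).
Pair = ((4, 4), (6, 4)); squared distance = 4

Compute all C(8, 2) = 28 pairwise squared distances (x_i − x_j)² + (y_i − y_j)². The minimum is 4, attained by the pair ((4, 4), (6, 4)).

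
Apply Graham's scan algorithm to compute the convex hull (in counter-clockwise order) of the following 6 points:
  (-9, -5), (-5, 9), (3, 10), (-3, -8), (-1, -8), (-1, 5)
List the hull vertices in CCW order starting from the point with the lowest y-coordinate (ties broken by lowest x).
Hull (CCW) = [(-3, -8), (-1, -8), (3, 10), (-5, 9), (-9, -5)]

Graham scan procedure:
  1. Find the pivot p₀ = point with lowest y (tie → lowest x): (-3, -8).
  2. Sort the remaining points by polar angle around p₀.
  3. Walk through sorted points, maintaining a stack; pop the top while the last three entries make a non-left turn (cross product ≤ 0).
  4. Final stack is the convex hull in CCW order: (-3, -8), (-1, -8), (3, 10), (-5, 9), (-9, -5).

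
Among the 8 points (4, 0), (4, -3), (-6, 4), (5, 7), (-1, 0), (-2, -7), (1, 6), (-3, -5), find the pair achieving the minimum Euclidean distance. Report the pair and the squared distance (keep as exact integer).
Pair = ((-2, -7), (-3, -5)); squared distance = 5

Compute all C(8, 2) = 28 pairwise squared distances (x_i − x_j)² + (y_i − y_j)². The minimum is 5, attained by the pair ((-2, -7), (-3, -5)).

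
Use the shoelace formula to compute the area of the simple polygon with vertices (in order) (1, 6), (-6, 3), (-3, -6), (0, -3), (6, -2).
Area = 149/2

Shoelace formula: Area = (1/2) |Σ_i (x_i · y_{i+1} − x_{i+1} · y_i)| (indices mod n). Compute each cross term:
  (1)(3) − (-6)(6) = 39
  (-6)(-6) − (-3)(3) = 45
  (-3)(-3) − (0)(-6) = 9
  (0)(-2) − (6)(-3) = 18
  (6)(6) − (1)(-2) = 38
Sum = 149, so (signed) Area = 149/2 = 149/2, |Area| = 149/2.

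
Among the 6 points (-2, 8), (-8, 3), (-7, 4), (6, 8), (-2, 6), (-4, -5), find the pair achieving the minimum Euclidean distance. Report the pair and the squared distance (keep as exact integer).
Pair = ((-8, 3), (-7, 4)); squared distance = 2

Compute all C(6, 2) = 15 pairwise squared distances (x_i − x_j)² + (y_i − y_j)². The minimum is 2, attained by the pair ((-8, 3), (-7, 4)).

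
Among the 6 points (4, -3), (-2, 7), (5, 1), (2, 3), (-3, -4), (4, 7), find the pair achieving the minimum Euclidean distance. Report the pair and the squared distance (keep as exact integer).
Pair = ((5, 1), (2, 3)); squared distance = 13

Compute all C(6, 2) = 15 pairwise squared distances (x_i − x_j)² + (y_i − y_j)². The minimum is 13, attained by the pair ((5, 1), (2, 3)).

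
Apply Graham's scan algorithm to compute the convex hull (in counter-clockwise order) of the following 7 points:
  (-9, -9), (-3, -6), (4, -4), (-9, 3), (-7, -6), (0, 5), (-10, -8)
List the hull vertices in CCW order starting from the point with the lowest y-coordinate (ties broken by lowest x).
Hull (CCW) = [(-9, -9), (4, -4), (0, 5), (-9, 3), (-10, -8)]

Graham scan procedure:
  1. Find the pivot p₀ = point with lowest y (tie → lowest x): (-9, -9).
  2. Sort the remaining points by polar angle around p₀.
  3. Walk through sorted points, maintaining a stack; pop the top while the last three entries make a non-left turn (cross product ≤ 0).
  4. Final stack is the convex hull in CCW order: (-9, -9), (4, -4), (0, 5), (-9, 3), (-10, -8).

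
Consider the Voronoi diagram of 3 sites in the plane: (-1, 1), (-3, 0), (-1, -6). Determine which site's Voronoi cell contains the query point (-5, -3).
Nearest site = (-3, 0)

The Voronoi cell of site s contains exactly those query points closer to s than to any other site. Compute squared distances from q = (-5, -3) to each site:
  (-3 − -5)² + (0 − -3)² = 13
  (-1 − -5)² + (-6 − -3)² = 25
  (-1 − -5)² + (1 − -3)² = 32
Minimum is attained by (-3, 0), so q lies in its Voronoi cell.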